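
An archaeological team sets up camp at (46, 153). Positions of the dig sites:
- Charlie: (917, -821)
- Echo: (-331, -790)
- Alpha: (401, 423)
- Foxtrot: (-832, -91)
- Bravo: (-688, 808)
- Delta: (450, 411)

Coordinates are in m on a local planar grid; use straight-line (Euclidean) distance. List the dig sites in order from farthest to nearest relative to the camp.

Distance from the camp at (46, 153) to each:
Charlie (917, -821): 1306.6 m
Echo (-331, -790): 1015.6 m
Bravo (-688, 808): 983.8 m
Foxtrot (-832, -91): 911.3 m
Delta (450, 411): 479.4 m
Alpha (401, 423): 446.0 m

Charlie, Echo, Bravo, Foxtrot, Delta, Alpha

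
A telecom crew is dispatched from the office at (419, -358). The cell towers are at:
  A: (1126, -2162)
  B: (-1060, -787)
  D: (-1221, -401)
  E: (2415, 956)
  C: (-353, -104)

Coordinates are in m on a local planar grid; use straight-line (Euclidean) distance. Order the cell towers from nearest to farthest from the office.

C, B, D, A, E

Computing each straight-line distance from (419, -358):
C (-353, -104): 812.7 m
B (-1060, -787): 1540.0 m
D (-1221, -401): 1640.6 m
A (1126, -2162): 1937.6 m
E (2415, 956): 2389.7 m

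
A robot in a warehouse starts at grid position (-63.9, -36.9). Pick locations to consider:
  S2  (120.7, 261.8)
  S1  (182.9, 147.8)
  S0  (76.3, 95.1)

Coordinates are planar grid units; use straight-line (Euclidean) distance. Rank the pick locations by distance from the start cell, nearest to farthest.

S0, S1, S2

Computing each straight-line distance from (-63.9, -36.9):
S0 (76.3, 95.1): 192.6
S1 (182.9, 147.8): 308.3
S2 (120.7, 261.8): 351.1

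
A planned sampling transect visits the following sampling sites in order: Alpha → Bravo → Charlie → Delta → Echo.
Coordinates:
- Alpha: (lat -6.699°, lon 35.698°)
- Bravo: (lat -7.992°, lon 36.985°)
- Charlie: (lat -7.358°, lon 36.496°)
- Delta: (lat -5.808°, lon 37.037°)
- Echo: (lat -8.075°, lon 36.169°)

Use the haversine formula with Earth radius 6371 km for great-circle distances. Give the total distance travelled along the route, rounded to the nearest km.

Leg distances:
Alpha→Bravo: 202.0 km  (cumulative 202.0 km)
Bravo→Charlie: 88.7 km  (cumulative 290.8 km)
Charlie→Delta: 182.4 km  (cumulative 473.2 km)
Delta→Echo: 269.7 km  (cumulative 742.9 km)
Total route length ≈ 743 km.

743 km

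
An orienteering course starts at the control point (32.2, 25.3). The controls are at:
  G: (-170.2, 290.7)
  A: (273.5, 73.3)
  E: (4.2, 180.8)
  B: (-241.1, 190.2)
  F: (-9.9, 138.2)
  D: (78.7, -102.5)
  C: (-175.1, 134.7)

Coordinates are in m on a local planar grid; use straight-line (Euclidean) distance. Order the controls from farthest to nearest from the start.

G, B, A, C, E, D, F

Computing each straight-line distance from (32.2, 25.3):
G (-170.2, 290.7): 333.8 m
B (-241.1, 190.2): 319.2 m
A (273.5, 73.3): 246.0 m
C (-175.1, 134.7): 234.4 m
E (4.2, 180.8): 158.0 m
D (78.7, -102.5): 136.0 m
F (-9.9, 138.2): 120.5 m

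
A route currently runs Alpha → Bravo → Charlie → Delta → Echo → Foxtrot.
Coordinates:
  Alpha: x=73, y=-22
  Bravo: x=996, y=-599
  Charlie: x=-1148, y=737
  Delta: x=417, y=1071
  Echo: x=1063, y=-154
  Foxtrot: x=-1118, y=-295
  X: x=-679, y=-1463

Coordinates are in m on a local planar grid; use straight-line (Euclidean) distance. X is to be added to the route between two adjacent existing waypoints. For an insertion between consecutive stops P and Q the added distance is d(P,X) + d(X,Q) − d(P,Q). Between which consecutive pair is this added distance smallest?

between Echo and Foxtrot

Added distance for inserting X between each consecutive pair:
Alpha–Bravo: 2421.6 m
Bravo–Charlie: 1608.0 m
Charlie–Delta: 3410.1 m
Delta–Echo: 3555.0 m
Echo–Foxtrot: 1241.2 m
Smallest added distance is 1241.2 m, inserting between Echo and Foxtrot.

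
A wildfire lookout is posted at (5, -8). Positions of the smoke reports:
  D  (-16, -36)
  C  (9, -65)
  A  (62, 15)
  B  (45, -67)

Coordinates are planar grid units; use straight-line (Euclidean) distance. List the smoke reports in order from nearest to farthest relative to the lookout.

Computing each straight-line distance from (5, -8):
D (-16, -36): 35.0
C (9, -65): 57.1
A (62, 15): 61.5
B (45, -67): 71.3

D, C, A, B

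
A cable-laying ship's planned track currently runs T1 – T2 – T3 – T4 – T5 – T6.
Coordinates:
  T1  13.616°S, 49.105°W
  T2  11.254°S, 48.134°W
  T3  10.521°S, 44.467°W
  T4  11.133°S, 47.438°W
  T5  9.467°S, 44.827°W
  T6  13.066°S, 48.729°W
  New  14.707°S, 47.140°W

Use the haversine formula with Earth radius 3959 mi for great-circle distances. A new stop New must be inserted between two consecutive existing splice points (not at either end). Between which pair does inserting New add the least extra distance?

between T5 and T6

Added distance for inserting New between each consecutive pair:
T1–T2: 223.6 mi
T2–T3: 334.7 mi
T3–T4: 382.5 mi
T4–T5: 430.5 mi
T5–T6: 187.0 mi
Smallest added distance is 187.0 mi, inserting between T5 and T6.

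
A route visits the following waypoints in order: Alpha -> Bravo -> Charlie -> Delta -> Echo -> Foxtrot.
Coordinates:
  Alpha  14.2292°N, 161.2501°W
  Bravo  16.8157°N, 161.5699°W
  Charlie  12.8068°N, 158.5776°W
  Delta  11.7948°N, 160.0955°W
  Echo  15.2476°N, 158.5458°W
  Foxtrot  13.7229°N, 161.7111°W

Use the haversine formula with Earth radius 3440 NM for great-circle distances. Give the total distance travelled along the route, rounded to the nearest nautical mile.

Leg distances:
Alpha→Bravo: 156.4 NM  (cumulative 156.4 NM)
Bravo→Charlie: 296.8 NM  (cumulative 453.2 NM)
Charlie→Delta: 107.8 NM  (cumulative 561.0 NM)
Delta→Echo: 226.2 NM  (cumulative 787.2 NM)
Echo→Foxtrot: 205.5 NM  (cumulative 992.7 NM)
Total route length ≈ 993 NM.

993 NM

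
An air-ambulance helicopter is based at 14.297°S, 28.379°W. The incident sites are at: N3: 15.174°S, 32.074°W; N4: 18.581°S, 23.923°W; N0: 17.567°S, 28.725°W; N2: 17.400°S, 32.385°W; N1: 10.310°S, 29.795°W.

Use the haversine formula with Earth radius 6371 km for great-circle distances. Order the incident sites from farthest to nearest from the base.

N4, N2, N1, N3, N0

Distance from the base at 14.297°S, 28.379°W to each:
N4 18.581°S, 23.923°W: 672.8 km
N2 17.400°S, 32.385°W: 550.1 km
N1 10.310°S, 29.795°W: 469.3 km
N3 15.174°S, 32.074°W: 409.1 km
N0 17.567°S, 28.725°W: 365.5 km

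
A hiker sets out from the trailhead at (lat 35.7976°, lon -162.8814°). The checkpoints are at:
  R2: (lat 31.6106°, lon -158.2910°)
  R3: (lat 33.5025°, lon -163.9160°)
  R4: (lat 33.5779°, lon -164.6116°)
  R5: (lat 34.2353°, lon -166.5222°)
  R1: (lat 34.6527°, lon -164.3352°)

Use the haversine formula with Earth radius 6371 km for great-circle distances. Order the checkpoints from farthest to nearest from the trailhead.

R2, R5, R4, R3, R1

Distances from the trailhead:
R2 (lat 31.6106°, lon -158.2910°): 630.0 km
R5 (lat 34.2353°, lon -166.5222°): 374.3 km
R4 (lat 33.5779°, lon -164.6116°): 293.2 km
R3 (lat 33.5025°, lon -163.9160°): 272.2 km
R1 (lat 34.6527°, lon -164.3352°): 183.4 km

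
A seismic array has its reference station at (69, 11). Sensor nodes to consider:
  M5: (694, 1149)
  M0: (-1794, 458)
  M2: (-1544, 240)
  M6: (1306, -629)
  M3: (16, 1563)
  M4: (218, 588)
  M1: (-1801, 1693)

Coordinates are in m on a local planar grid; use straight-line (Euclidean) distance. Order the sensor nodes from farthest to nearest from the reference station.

M1, M0, M2, M3, M6, M5, M4

Computing each straight-line distance from (69, 11):
M1 (-1801, 1693): 2515.2 m
M0 (-1794, 458): 1915.9 m
M2 (-1544, 240): 1629.2 m
M3 (16, 1563): 1552.9 m
M6 (1306, -629): 1392.8 m
M5 (694, 1149): 1298.3 m
M4 (218, 588): 595.9 m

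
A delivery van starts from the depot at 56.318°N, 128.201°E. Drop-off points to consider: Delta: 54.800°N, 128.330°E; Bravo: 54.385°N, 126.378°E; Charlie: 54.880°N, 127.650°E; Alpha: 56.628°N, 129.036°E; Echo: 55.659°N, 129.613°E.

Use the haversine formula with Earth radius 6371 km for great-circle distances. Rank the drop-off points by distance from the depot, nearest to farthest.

Computing each great-circle distance from 56.318°N, 128.201°E:
Alpha 56.628°N, 129.036°E: 61.8 km
Echo 55.659°N, 129.613°E: 114.4 km
Charlie 54.880°N, 127.650°E: 163.6 km
Delta 54.800°N, 128.330°E: 169.0 km
Bravo 54.385°N, 126.378°E: 243.9 km

Alpha, Echo, Charlie, Delta, Bravo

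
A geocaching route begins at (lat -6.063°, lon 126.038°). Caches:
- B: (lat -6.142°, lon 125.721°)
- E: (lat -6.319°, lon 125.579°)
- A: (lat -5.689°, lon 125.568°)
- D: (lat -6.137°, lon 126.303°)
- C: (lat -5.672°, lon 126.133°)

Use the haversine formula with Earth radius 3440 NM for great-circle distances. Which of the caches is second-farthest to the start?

E

Distances from the start ((lat -6.063°, lon 126.038°)):
A: 35.9 NM
E: 31.4 NM
C: 24.2 NM
B: 19.5 NM
D: 16.4 NM
The second-farthest is E at 31.4 NM.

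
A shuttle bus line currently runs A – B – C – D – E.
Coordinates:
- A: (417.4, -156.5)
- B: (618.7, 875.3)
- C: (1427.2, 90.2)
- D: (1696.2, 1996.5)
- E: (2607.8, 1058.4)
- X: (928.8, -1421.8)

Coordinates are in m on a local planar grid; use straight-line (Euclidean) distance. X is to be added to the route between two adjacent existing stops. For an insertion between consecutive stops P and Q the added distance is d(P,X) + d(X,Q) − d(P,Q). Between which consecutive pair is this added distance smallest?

between A and B

Added distance for inserting X between each consecutive pair:
A–B: 2631.4 m
B–C: 2783.0 m
C–D: 3170.2 m
D–E: 5190.4 m
Smallest added distance is 2631.4 m, inserting between A and B.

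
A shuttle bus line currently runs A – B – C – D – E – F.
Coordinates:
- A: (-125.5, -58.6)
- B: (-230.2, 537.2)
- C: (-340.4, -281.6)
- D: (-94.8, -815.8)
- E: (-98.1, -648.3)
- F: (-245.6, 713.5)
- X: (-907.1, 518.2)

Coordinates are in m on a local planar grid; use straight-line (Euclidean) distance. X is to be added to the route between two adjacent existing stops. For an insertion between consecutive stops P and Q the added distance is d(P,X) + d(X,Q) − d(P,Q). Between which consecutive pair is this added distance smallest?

between E and F

Added distance for inserting X between each consecutive pair:
A–B: 1043.6 m
B–C: 831.2 m
C–D: 1954.1 m
D–E: 2813.9 m
E–F: 739.5 m
Smallest added distance is 739.5 m, inserting between E and F.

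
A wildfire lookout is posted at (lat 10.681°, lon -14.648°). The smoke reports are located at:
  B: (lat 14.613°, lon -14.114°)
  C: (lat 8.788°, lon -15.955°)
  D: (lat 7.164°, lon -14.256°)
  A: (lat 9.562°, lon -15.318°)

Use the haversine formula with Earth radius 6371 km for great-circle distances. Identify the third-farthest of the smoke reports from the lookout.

Distances from the lookout ((lat 10.681°, lon -14.648°)):
B: 441.0 km
D: 393.4 km
C: 254.6 km
A: 144.4 km
The third-farthest is C at 254.6 km.

C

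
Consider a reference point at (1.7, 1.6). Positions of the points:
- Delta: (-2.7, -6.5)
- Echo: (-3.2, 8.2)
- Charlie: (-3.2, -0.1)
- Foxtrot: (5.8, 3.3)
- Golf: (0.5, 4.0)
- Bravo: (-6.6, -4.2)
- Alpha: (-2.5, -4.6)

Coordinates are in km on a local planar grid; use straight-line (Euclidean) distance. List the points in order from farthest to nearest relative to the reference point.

Bravo, Delta, Echo, Alpha, Charlie, Foxtrot, Golf

Distances from the reference point:
Bravo (-6.6, -4.2): 10.1 km
Delta (-2.7, -6.5): 9.2 km
Echo (-3.2, 8.2): 8.2 km
Alpha (-2.5, -4.6): 7.5 km
Charlie (-3.2, -0.1): 5.2 km
Foxtrot (5.8, 3.3): 4.4 km
Golf (0.5, 4.0): 2.7 km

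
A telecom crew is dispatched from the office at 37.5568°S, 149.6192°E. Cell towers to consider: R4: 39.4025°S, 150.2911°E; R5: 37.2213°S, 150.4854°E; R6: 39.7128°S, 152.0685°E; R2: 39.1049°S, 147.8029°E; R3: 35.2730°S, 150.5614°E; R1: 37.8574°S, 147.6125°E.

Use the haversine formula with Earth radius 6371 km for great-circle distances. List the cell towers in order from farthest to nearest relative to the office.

Distances from the office:
R6 39.7128°S, 152.0685°E: 320.5 km
R3 35.2730°S, 150.5614°E: 267.6 km
R2 39.1049°S, 147.8029°E: 233.9 km
R4 39.4025°S, 150.2911°E: 213.4 km
R1 37.8574°S, 147.6125°E: 179.7 km
R5 37.2213°S, 150.4854°E: 85.1 km

R6, R3, R2, R4, R1, R5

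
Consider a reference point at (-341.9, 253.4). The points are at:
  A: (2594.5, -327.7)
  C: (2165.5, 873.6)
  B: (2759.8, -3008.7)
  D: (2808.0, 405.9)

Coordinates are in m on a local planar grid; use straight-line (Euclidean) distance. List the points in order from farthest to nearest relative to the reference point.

B, D, A, C

Distance from the reference point at (-341.9, 253.4) to each:
B (2759.8, -3008.7): 4501.3 m
D (2808.0, 405.9): 3153.6 m
A (2594.5, -327.7): 2993.3 m
C (2165.5, 873.6): 2583.0 m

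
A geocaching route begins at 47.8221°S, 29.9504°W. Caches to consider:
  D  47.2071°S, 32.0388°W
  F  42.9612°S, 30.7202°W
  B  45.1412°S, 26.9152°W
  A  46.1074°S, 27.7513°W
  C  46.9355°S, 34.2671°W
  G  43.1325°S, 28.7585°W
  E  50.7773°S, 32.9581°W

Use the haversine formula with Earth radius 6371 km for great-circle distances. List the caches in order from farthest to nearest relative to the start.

Distance from the start at 47.8221°S, 29.9504°W to each:
F 42.9612°S, 30.7202°W: 543.8 km
G 43.1325°S, 28.7585°W: 529.7 km
E 50.7773°S, 32.9581°W: 394.3 km
B 45.1412°S, 26.9152°W: 377.9 km
C 46.9355°S, 34.2671°W: 339.6 km
A 46.1074°S, 27.7513°W: 253.4 km
D 47.2071°S, 32.0388°W: 171.1 km

F, G, E, B, C, A, D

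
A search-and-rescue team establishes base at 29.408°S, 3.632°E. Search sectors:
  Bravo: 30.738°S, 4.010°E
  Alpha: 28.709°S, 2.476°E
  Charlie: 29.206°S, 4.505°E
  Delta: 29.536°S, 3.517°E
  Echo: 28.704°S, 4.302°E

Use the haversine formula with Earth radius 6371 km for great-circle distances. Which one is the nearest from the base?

Delta

Distance to each, sorted:
Delta: 18.1 km
Charlie: 87.6 km
Echo: 101.8 km
Alpha: 136.6 km
Bravo: 152.3 km
The nearest is Delta at 18.1 km.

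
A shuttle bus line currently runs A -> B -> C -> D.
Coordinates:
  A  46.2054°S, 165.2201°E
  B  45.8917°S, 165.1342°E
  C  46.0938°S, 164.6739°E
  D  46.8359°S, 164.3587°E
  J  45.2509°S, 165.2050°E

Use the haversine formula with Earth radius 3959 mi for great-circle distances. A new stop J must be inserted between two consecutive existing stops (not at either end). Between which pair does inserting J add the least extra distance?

between B and C

Added distance for inserting J between each consecutive pair:
A–B: 88.3 mi
B–C: 81.9 mi
C–D: 127.0 mi
Smallest added distance is 81.9 mi, inserting between B and C.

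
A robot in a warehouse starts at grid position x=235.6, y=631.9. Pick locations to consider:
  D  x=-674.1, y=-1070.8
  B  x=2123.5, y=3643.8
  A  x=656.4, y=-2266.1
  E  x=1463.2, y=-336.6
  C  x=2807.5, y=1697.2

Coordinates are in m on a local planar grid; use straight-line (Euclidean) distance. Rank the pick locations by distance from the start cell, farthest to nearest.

B, A, C, D, E

Distances from the start cell:
B x=2123.5, y=3643.8: 3554.7 m
A x=656.4, y=-2266.1: 2928.4 m
C x=2807.5, y=1697.2: 2783.8 m
D x=-674.1, y=-1070.8: 1930.5 m
E x=1463.2, y=-336.6: 1563.6 m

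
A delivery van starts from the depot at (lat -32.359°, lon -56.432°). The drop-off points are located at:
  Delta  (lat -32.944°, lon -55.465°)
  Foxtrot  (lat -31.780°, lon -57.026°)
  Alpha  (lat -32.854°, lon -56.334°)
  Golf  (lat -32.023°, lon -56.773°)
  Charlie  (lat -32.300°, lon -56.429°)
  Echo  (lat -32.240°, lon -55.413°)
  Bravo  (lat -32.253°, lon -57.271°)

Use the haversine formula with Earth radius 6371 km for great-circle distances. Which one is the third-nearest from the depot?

Distance to each, sorted:
Charlie: 6.6 km
Golf: 49.2 km
Alpha: 55.8 km
Bravo: 79.7 km
Foxtrot: 85.3 km
Echo: 96.7 km
Delta: 111.5 km
The third-nearest is Alpha at 55.8 km.

Alpha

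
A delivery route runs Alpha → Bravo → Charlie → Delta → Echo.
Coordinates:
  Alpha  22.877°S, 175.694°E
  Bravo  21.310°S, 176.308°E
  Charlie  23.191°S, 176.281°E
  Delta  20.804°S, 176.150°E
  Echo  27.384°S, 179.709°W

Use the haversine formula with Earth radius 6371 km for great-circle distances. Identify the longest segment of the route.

Delta–Echo

Leg distances:
Alpha→Bravo: 185.4 km
Bravo→Charlie: 209.2 km
Charlie→Delta: 265.8 km
Delta→Echo: 843.6 km
The longest leg is Delta–Echo at 843.6 km.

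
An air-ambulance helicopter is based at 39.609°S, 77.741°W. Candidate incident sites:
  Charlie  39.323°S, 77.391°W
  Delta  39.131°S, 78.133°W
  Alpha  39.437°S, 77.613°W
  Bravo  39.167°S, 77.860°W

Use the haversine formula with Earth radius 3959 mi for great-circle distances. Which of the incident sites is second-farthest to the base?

Bravo

Distances from the base (39.609°S, 77.741°W):
Delta: 39.1 mi
Bravo: 31.2 mi
Charlie: 27.2 mi
Alpha: 13.7 mi
The second-farthest is Bravo at 31.2 mi.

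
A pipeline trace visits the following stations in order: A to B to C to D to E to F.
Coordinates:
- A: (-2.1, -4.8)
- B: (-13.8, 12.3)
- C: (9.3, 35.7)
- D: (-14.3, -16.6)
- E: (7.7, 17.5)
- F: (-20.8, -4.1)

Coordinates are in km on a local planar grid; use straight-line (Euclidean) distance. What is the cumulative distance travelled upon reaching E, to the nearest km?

152 km

Leg distances:
A→B: 20.7 km  (cumulative 20.7 km)
B→C: 32.9 km  (cumulative 53.6 km)
C→D: 57.4 km  (cumulative 111.0 km)
D→E: 40.6 km  (cumulative 151.6 km)
Cumulative distance at E ≈ 152 km.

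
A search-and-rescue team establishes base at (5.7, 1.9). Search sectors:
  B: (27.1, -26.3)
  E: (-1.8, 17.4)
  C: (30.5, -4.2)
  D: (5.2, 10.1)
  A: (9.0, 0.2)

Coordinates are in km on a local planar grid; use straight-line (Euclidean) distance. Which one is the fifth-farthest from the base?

Distances from the base ((5.7, 1.9)):
B: 35.4 km
C: 25.5 km
E: 17.2 km
D: 8.2 km
A: 3.7 km
The fifth-farthest is A at 3.7 km.

A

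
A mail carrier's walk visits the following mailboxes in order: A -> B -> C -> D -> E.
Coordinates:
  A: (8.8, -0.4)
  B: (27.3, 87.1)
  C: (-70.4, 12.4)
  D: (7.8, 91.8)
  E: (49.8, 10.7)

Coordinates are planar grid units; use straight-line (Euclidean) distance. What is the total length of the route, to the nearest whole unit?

415

Leg distances:
A→B: 89.4  (cumulative 89.4)
B→C: 123.0  (cumulative 212.4)
C→D: 111.4  (cumulative 323.9)
D→E: 91.3  (cumulative 415.2)
Total route length ≈ 415.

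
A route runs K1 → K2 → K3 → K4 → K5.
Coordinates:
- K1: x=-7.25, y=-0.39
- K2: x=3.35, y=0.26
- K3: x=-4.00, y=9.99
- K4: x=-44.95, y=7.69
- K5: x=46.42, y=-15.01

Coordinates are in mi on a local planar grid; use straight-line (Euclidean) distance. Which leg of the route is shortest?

Leg distances:
K1→K2: 10.6 mi
K2→K3: 12.2 mi
K3→K4: 41.0 mi
K4→K5: 94.1 mi
The shortest leg is K1–K2 at 10.6 mi.

K1–K2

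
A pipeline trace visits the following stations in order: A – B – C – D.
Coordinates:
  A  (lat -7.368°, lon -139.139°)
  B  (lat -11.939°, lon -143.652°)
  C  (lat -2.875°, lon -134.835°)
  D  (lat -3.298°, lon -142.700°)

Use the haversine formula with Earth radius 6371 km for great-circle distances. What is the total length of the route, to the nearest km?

Leg distances:
A→B: 709.2 km  (cumulative 709.2 km)
B→C: 1399.6 km  (cumulative 2108.8 km)
C→D: 874.5 km  (cumulative 2983.3 km)
Total route length ≈ 2983 km.

2983 km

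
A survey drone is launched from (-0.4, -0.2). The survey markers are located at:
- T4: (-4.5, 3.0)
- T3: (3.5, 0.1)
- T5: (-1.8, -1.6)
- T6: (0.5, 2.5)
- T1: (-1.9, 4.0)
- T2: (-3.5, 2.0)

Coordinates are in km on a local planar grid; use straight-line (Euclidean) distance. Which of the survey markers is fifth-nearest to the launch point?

T1

Distance to each, sorted:
T5: 2.0 km
T6: 2.8 km
T2: 3.8 km
T3: 3.9 km
T1: 4.5 km
T4: 5.2 km
The fifth-nearest is T1 at 4.5 km.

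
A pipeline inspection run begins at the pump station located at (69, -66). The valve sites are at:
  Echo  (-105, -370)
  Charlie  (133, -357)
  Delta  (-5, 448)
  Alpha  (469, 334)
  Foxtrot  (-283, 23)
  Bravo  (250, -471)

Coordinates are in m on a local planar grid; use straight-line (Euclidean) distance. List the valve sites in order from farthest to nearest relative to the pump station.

Distance from the pump station at (69, -66) to each:
Alpha (469, 334): 565.7 m
Delta (-5, 448): 519.3 m
Bravo (250, -471): 443.6 m
Foxtrot (-283, 23): 363.1 m
Echo (-105, -370): 350.3 m
Charlie (133, -357): 298.0 m

Alpha, Delta, Bravo, Foxtrot, Echo, Charlie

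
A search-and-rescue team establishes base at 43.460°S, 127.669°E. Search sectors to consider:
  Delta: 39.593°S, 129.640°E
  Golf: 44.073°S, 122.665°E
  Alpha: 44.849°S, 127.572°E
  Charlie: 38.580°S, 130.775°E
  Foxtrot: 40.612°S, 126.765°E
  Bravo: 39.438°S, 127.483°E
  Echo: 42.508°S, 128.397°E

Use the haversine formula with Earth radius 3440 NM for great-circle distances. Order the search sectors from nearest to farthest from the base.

Distance from the base at 43.460°S, 127.669°E to each:
Echo 42.508°S, 128.397°E: 65.5 NM
Alpha 44.849°S, 127.572°E: 83.5 NM
Foxtrot 40.612°S, 126.765°E: 175.7 NM
Golf 44.073°S, 122.665°E: 220.0 NM
Bravo 39.438°S, 127.483°E: 241.6 NM
Delta 39.593°S, 129.640°E: 248.5 NM
Charlie 38.580°S, 130.775°E: 325.0 NM

Echo, Alpha, Foxtrot, Golf, Bravo, Delta, Charlie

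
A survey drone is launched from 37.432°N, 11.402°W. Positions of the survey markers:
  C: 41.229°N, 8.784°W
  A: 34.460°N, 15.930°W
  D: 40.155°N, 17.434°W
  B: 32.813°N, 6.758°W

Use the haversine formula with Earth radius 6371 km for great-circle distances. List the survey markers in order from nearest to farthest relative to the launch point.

C, A, D, B

Computing each great-circle distance from 37.432°N, 11.402°W:
C 41.229°N, 8.784°W: 478.4 km
A 34.460°N, 15.930°W: 524.6 km
D 40.155°N, 17.434°W: 603.9 km
B 32.813°N, 6.758°W: 664.8 km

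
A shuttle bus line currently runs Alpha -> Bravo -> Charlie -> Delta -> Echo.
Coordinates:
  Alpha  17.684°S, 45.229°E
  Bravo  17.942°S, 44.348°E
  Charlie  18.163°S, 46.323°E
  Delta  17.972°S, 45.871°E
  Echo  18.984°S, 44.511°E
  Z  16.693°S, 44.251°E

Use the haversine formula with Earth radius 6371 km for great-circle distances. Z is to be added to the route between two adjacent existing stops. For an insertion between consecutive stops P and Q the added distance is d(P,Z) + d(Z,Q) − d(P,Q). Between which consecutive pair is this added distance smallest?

Added distance for inserting Z between each consecutive pair:
Alpha–Bravo: 193.1 km
Bravo–Charlie: 202.9 km
Charlie–Delta: 444.8 km
Delta–Echo: 297.1 km
Smallest added distance is 193.1 km, inserting between Alpha and Bravo.

between Alpha and Bravo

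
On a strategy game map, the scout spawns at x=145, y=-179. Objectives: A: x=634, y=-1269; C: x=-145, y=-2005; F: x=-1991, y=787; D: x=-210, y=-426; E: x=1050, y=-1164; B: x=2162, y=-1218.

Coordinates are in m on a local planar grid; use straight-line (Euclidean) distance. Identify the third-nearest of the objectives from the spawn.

Distance to each, sorted:
D: 432.5 m
A: 1194.7 m
E: 1337.6 m
C: 1848.9 m
B: 2268.9 m
F: 2344.3 m
The third-nearest is E at 1337.6 m.

E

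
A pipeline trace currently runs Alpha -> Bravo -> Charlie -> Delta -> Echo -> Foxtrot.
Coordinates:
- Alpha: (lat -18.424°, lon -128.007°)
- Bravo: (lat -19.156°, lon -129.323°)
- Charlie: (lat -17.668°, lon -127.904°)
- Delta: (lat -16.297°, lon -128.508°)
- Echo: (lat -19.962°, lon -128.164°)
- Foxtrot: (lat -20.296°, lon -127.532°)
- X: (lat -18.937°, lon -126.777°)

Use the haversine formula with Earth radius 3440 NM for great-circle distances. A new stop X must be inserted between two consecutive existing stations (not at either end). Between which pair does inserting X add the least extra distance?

Added distance for inserting X between each consecutive pair:
Alpha–Bravo: 134.8 NM
Bravo–Charlie: 124.3 NM
Charlie–Delta: 197.2 NM
Delta–Echo: 65.7 NM
Echo–Foxtrot: 151.0 NM
Smallest added distance is 65.7 NM, inserting between Delta and Echo.

between Delta and Echo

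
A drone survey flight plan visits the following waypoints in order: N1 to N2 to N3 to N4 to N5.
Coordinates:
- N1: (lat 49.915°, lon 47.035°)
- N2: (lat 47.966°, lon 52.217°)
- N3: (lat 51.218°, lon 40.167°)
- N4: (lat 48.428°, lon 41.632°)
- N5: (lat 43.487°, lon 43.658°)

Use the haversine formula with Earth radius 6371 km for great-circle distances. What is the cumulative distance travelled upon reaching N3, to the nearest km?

Leg distances:
N1→N2: 436.0 km  (cumulative 436.0 km)
N2→N3: 939.4 km  (cumulative 1375.4 km)
Cumulative distance at N3 ≈ 1375 km.

1375 km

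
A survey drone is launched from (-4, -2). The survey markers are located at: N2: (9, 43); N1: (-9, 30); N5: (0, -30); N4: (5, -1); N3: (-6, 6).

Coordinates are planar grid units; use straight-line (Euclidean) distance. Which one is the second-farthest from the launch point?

Distance to each, sorted:
N2: 46.8
N1: 32.4
N5: 28.3
N4: 9.1
N3: 8.2
The second-farthest is N1 at 32.4.

N1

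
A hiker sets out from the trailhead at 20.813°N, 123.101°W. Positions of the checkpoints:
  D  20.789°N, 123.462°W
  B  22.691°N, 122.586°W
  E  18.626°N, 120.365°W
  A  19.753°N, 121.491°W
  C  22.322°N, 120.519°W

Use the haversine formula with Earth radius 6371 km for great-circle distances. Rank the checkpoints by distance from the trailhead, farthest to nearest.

E, C, B, A, D

Distances from the trailhead:
E 18.626°N, 120.365°W: 375.7 km
C 22.322°N, 120.519°W: 315.3 km
B 22.691°N, 122.586°W: 215.5 km
A 19.753°N, 121.491°W: 205.2 km
D 20.789°N, 123.462°W: 37.6 km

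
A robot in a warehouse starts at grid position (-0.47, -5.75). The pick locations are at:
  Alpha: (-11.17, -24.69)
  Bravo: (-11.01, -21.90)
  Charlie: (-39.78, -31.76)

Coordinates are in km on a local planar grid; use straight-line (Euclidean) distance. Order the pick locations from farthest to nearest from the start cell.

Charlie, Alpha, Bravo

Computing each straight-line distance from (-0.47, -5.75):
Charlie (-39.78, -31.76): 47.1 km
Alpha (-11.17, -24.69): 21.8 km
Bravo (-11.01, -21.90): 19.3 km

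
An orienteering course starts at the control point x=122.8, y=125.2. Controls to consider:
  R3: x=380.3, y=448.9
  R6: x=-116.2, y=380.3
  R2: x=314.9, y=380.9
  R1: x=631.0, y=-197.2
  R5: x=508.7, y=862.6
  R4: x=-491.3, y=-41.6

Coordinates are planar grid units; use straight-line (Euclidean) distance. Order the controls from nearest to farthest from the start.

Computing each straight-line distance from x=122.8, y=125.2:
R2 x=314.9, y=380.9: 319.8
R6 x=-116.2, y=380.3: 349.6
R3 x=380.3, y=448.9: 413.6
R1 x=631.0, y=-197.2: 601.8
R4 x=-491.3, y=-41.6: 636.3
R5 x=508.7, y=862.6: 832.3

R2, R6, R3, R1, R4, R5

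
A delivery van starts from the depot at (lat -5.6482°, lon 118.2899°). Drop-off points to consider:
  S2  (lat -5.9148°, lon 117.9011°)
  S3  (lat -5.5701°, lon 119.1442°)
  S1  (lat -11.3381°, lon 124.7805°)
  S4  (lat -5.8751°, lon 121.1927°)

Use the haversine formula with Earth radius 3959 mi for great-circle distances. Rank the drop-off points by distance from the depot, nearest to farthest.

Computing each great-circle distance from (lat -5.6482°, lon 118.2899°):
S2 (lat -5.9148°, lon 117.9011°): 32.5 mi
S3 (lat -5.5701°, lon 119.1442°): 59.0 mi
S4 (lat -5.8751°, lon 121.1927°): 200.2 mi
S1 (lat -11.3381°, lon 124.7805°): 592.6 mi

S2, S3, S4, S1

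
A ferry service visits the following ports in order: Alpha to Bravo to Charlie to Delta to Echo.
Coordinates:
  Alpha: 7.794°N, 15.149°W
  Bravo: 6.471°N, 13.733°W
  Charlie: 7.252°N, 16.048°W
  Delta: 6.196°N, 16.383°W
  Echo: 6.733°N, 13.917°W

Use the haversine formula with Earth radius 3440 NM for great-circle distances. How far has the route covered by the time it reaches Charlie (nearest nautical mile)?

262 NM

Leg distances:
Alpha→Bravo: 115.9 NM  (cumulative 115.9 NM)
Bravo→Charlie: 145.7 NM  (cumulative 261.6 NM)
Cumulative distance at Charlie ≈ 262 NM.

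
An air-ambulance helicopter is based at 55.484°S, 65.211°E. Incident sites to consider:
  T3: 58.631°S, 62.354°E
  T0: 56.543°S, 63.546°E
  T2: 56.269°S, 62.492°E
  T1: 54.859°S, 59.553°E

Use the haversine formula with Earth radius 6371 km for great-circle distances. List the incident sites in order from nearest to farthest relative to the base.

Distance from the base at 55.484°S, 65.211°E to each:
T0 56.543°S, 63.546°E: 156.8 km
T2 56.269°S, 62.492°E: 190.7 km
T1 54.859°S, 59.553°E: 365.9 km
T3 58.631°S, 62.354°E: 390.2 km

T0, T2, T1, T3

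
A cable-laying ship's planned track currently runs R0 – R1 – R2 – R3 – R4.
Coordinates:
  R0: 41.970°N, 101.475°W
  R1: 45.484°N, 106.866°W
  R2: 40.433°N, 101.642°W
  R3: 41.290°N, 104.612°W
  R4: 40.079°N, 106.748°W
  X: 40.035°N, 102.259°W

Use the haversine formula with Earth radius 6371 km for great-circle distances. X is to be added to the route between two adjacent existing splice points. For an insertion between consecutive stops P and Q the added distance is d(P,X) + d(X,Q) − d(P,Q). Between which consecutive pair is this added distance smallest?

Added distance for inserting X between each consecutive pair:
R0–R1: 354.7 km
R1–R2: 77.4 km
R2–R3: 43.9 km
R3–R4: 399.8 km
Smallest added distance is 43.9 km, inserting between R2 and R3.

between R2 and R3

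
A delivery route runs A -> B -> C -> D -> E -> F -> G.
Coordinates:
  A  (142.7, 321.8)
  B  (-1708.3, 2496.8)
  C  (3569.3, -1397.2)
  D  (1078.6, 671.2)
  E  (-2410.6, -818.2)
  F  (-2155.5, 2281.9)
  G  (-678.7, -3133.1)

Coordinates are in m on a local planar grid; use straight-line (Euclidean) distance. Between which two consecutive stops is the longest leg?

Leg distances:
A→B: 2856.0 m
B→C: 6558.7 m
C→D: 3237.6 m
D→E: 3793.8 m
E→F: 3110.6 m
F→G: 5612.8 m
The longest leg is B–C at 6558.7 m.

B–C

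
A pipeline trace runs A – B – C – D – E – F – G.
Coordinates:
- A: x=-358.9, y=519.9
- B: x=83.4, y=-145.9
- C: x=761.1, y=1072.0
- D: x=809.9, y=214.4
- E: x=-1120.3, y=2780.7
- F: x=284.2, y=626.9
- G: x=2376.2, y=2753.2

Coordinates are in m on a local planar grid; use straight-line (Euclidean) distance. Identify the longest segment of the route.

D–E

Leg distances:
A→B: 799.3 m
B→C: 1393.8 m
C→D: 859.0 m
D→E: 3211.2 m
E→F: 2571.3 m
F→G: 2982.9 m
The longest leg is D–E at 3211.2 m.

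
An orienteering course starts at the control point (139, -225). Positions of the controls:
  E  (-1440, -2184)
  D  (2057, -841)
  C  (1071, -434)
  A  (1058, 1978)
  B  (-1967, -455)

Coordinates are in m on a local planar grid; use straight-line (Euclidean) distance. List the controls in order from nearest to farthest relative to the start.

C, D, B, A, E

Distance from the start at (139, -225) to each:
C (1071, -434): 955.1 m
D (2057, -841): 2014.5 m
B (-1967, -455): 2118.5 m
A (1058, 1978): 2387.0 m
E (-1440, -2184): 2516.1 m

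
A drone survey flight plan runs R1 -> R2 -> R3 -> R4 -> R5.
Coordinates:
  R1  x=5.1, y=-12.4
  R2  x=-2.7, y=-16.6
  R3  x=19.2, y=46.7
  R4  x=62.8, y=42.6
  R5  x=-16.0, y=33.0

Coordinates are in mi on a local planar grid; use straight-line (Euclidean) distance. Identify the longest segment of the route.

Leg distances:
R1→R2: 8.9 mi
R2→R3: 67.0 mi
R3→R4: 43.8 mi
R4→R5: 79.4 mi
The longest leg is R4–R5 at 79.4 mi.

R4–R5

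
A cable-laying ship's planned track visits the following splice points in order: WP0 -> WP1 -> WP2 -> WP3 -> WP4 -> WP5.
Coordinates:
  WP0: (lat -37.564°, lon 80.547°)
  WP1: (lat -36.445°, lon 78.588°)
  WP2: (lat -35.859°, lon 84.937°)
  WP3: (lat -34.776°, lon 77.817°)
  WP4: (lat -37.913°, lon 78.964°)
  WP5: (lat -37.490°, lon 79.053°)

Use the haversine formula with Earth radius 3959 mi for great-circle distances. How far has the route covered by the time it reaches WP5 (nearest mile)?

Leg distances:
WP0→WP1: 132.9 mi  (cumulative 132.9 mi)
WP1→WP2: 356.5 mi  (cumulative 489.4 mi)
WP2→WP3: 408.2 mi  (cumulative 897.6 mi)
WP3→WP4: 226.0 mi  (cumulative 1123.6 mi)
WP4→WP5: 29.6 mi  (cumulative 1153.2 mi)
Cumulative distance at WP5 ≈ 1153 mi.

1153 mi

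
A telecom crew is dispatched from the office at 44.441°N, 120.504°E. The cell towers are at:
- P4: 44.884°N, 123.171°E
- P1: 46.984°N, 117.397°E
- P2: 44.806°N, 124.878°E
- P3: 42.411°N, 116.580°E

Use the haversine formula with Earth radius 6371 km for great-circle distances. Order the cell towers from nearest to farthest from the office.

Distance from the office at 44.441°N, 120.504°E to each:
P4 44.884°N, 123.171°E: 216.6 km
P2 44.806°N, 124.878°E: 348.5 km
P1 46.984°N, 117.397°E: 371.6 km
P3 42.411°N, 116.580°E: 389.0 km

P4, P2, P1, P3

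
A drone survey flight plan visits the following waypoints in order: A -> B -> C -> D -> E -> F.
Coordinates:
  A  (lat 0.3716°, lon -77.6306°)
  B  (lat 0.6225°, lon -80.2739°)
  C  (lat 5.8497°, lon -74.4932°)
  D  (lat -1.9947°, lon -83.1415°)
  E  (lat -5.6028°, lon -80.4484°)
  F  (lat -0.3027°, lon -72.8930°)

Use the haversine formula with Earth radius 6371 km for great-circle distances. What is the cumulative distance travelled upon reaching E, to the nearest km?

Leg distances:
A→B: 295.2 km  (cumulative 295.2 km)
B→C: 865.7 km  (cumulative 1160.9 km)
C→D: 1297.3 km  (cumulative 2458.3 km)
D→E: 500.2 km  (cumulative 2958.5 km)
Cumulative distance at E ≈ 2958 km.

2958 km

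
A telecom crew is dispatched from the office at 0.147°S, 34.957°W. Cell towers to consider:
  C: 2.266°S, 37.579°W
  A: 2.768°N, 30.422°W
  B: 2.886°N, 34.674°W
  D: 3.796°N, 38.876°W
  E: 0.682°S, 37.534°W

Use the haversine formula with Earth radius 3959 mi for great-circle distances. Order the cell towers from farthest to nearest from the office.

D, A, C, B, E

Distance from the office at 0.147°S, 34.957°W to each:
D 3.796°N, 38.876°W: 384.0 mi
A 2.768°N, 30.422°W: 372.4 mi
C 2.266°S, 37.579°W: 232.9 mi
B 2.886°N, 34.674°W: 210.5 mi
E 0.682°S, 37.534°W: 181.9 mi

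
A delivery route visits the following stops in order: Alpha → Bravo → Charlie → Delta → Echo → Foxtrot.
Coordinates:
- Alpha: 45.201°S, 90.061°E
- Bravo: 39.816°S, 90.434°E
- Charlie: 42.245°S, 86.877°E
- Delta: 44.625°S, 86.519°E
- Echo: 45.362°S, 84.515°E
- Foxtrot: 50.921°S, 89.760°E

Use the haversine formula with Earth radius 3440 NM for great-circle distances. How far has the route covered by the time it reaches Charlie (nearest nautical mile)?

Leg distances:
Alpha→Bravo: 323.7 NM  (cumulative 323.7 NM)
Bravo→Charlie: 217.3 NM  (cumulative 541.0 NM)
Cumulative distance at Charlie ≈ 541 NM.

541 NM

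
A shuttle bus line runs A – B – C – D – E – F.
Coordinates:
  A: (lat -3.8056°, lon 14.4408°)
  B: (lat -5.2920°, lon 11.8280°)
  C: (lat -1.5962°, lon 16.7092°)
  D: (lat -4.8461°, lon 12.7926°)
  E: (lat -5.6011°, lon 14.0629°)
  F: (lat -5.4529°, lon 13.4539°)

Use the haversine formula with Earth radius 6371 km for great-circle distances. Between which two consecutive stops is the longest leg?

Leg distances:
A→B: 333.5 km
B→C: 679.9 km
C→D: 565.3 km
D→E: 163.8 km
E→F: 69.4 km
The longest leg is B–C at 679.9 km.

B–C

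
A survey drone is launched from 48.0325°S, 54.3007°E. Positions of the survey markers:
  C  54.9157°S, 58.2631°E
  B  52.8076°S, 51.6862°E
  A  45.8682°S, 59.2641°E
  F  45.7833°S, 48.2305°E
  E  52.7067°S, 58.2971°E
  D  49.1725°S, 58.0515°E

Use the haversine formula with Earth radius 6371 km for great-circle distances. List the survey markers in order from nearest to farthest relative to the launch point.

D, A, F, B, E, C

Distance from the launch point at 48.0325°S, 54.3007°E to each:
D 49.1725°S, 58.0515°E: 303.5 km
A 45.8682°S, 59.2641°E: 446.9 km
F 45.7833°S, 48.2305°E: 524.4 km
B 52.8076°S, 51.6862°E: 562.3 km
E 52.7067°S, 58.2971°E: 591.8 km
C 54.9157°S, 58.2631°E: 812.8 km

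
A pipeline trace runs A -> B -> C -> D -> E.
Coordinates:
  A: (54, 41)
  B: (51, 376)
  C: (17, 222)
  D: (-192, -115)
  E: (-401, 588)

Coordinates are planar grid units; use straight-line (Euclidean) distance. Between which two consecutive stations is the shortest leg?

Leg distances:
A→B: 335.0
B→C: 157.7
C→D: 396.5
D→E: 733.4
The shortest leg is B–C at 157.7.

B–C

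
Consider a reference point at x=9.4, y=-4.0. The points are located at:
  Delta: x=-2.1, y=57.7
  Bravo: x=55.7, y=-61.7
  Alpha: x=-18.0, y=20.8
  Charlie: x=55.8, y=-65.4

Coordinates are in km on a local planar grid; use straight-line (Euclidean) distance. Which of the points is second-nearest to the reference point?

Delta

Distance to each, sorted:
Alpha: 37.0 km
Delta: 62.8 km
Bravo: 74.0 km
Charlie: 77.0 km
The second-nearest is Delta at 62.8 km.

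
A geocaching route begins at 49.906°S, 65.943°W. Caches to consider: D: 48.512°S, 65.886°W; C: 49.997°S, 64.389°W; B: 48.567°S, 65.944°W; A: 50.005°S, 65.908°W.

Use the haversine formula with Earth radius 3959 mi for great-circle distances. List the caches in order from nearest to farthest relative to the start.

Distances from the start:
A 50.005°S, 65.908°W: 7.0 mi
C 49.997°S, 64.389°W: 69.4 mi
B 48.567°S, 65.944°W: 92.5 mi
D 48.512°S, 65.886°W: 96.4 mi

A, C, B, D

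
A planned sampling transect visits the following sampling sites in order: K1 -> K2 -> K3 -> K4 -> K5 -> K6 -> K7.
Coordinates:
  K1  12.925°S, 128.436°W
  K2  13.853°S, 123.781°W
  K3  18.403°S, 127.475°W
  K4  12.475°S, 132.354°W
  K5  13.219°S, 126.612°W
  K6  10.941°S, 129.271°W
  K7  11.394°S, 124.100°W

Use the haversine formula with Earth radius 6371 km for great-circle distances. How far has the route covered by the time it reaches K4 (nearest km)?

1997 km

Leg distances:
K1→K2: 514.0 km  (cumulative 514.0 km)
K2→K3: 641.5 km  (cumulative 1155.5 km)
K3→K4: 841.2 km  (cumulative 1996.8 km)
Cumulative distance at K4 ≈ 1997 km.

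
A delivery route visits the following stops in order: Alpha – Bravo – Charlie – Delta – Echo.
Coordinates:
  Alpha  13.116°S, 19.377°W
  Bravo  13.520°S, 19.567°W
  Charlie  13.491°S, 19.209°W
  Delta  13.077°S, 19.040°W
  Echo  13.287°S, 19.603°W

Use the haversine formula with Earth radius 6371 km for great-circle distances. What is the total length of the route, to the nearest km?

Leg distances:
Alpha→Bravo: 49.4 km  (cumulative 49.4 km)
Bravo→Charlie: 38.8 km  (cumulative 88.2 km)
Charlie→Delta: 49.5 km  (cumulative 137.8 km)
Delta→Echo: 65.3 km  (cumulative 203.1 km)
Total route length ≈ 203 km.

203 km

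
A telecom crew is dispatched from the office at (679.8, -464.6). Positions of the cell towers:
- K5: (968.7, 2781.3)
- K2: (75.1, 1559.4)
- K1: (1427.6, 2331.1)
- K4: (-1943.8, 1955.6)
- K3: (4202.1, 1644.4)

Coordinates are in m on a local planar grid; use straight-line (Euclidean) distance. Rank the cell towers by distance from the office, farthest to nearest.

Distances from the office:
K3 (4202.1, 1644.4): 4105.4 m
K4 (-1943.8, 1955.6): 3569.4 m
K5 (968.7, 2781.3): 3258.7 m
K1 (1427.6, 2331.1): 2894.0 m
K2 (75.1, 1559.4): 2112.4 m

K3, K4, K5, K1, K2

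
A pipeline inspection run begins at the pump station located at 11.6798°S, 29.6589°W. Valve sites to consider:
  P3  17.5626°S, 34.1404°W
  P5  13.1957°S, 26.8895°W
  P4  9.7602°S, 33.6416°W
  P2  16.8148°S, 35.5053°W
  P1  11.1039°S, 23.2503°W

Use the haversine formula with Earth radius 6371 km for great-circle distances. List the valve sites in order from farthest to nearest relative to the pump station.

Computing each great-circle distance from 11.6798°S, 29.6589°W:
P2 16.8148°S, 35.5053°W: 850.1 km
P3 17.5626°S, 34.1404°W: 812.5 km
P1 11.1039°S, 23.2503°W: 701.5 km
P4 9.7602°S, 33.6416°W: 484.6 km
P5 13.1957°S, 26.8895°W: 344.7 km

P2, P3, P1, P4, P5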